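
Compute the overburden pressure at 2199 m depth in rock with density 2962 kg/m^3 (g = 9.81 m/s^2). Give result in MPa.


P = rho * g * z / 1e6
= 2962 * 9.81 * 2199 / 1e6
= 63896826.78 / 1e6
= 63.8968 MPa

63.8968


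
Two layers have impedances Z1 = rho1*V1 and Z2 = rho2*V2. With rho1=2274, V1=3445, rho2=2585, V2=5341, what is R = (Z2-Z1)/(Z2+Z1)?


Z1 = 2274 * 3445 = 7833930
Z2 = 2585 * 5341 = 13806485
R = (13806485 - 7833930) / (13806485 + 7833930) = 5972555 / 21640415 = 0.276

0.276


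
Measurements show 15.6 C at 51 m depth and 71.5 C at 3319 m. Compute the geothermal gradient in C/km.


dT = 71.5 - 15.6 = 55.9 C
dz = 3319 - 51 = 3268 m
gradient = dT/dz * 1000 = 55.9/3268 * 1000 = 17.1053 C/km

17.1053


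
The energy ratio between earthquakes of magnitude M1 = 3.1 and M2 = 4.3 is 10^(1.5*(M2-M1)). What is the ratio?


M2 - M1 = 4.3 - 3.1 = 1.2
1.5 * 1.2 = 1.8
ratio = 10^1.8 = 63.1

63.1


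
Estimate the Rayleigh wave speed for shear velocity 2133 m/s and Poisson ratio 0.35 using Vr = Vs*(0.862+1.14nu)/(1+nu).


Numerator factor = 0.862 + 1.14*0.35 = 1.261
Denominator = 1 + 0.35 = 1.35
Vr = 2133 * 1.261 / 1.35 = 1992.38 m/s

1992.38


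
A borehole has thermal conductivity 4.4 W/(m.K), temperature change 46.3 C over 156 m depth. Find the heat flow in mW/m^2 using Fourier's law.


q = k * dT / dz * 1000
= 4.4 * 46.3 / 156 * 1000
= 1.305897 * 1000
= 1305.8974 mW/m^2

1305.8974


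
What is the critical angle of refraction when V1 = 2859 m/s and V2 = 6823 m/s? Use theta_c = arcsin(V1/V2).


V1/V2 = 2859/6823 = 0.419024
theta_c = arcsin(0.419024) = 24.773 degrees

24.773


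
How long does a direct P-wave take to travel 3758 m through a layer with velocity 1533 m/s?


t = x / V
= 3758 / 1533
= 2.4514 s

2.4514


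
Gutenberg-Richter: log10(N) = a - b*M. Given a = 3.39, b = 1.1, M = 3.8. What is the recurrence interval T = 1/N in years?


log10(N) = 3.39 - 1.1*3.8 = -0.79
N = 10^-0.79 = 0.162181
T = 1/N = 1/0.162181 = 6.166 years

6.166


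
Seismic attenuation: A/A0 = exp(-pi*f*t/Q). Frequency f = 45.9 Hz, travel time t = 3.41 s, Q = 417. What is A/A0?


pi*f*t/Q = pi*45.9*3.41/417 = 1.179182
A/A0 = exp(-1.179182) = 0.30753

0.30753


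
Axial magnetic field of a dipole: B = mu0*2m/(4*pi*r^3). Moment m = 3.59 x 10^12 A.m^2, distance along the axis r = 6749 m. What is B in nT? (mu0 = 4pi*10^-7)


m = 3.59 x 10^12 = 3590000000000 A.m^2
2m = 7180000000000 A.m^2
r^3 = 6749^3 = 307410207749
B = (4pi*10^-7) * 7180000000000 / (4*pi * 307410207749) * 1e9
= 9022654.10111 / 3863030601211.08 * 1e9
= 2335.6414 nT

2335.6414


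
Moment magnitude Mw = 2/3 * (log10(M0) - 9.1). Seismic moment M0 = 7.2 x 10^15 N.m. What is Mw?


log10(M0) = log10(7.2 x 10^15) = 15.8573
Mw = 2/3 * (15.8573 - 9.1)
= 2/3 * 6.7573
= 4.5

4.5


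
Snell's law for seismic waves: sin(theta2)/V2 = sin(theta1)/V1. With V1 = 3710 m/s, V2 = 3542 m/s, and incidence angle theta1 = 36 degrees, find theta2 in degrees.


sin(theta1) = sin(36 deg) = 0.587785
sin(theta2) = V2/V1 * sin(theta1) = 3542/3710 * 0.587785 = 0.561169
theta2 = arcsin(0.561169) = 34.1367 degrees

34.1367


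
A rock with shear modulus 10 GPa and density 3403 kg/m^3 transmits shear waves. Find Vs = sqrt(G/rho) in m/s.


Convert G to Pa: G = 10e9 Pa
Compute G/rho = 10e9 / 3403 = 2938583.6027
Vs = sqrt(2938583.6027) = 1714.23 m/s

1714.23


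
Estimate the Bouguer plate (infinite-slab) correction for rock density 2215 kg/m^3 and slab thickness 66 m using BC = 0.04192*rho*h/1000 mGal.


BC = 0.04192 * rho * h / 1000
= 0.04192 * 2215 * 66 / 1000
= 6.1283 mGal

6.1283


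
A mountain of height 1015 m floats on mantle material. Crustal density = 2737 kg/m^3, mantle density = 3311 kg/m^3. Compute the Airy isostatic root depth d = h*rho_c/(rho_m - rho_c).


rho_m - rho_c = 3311 - 2737 = 574
d = 1015 * 2737 / 574
= 2778055 / 574
= 4839.82 m

4839.82


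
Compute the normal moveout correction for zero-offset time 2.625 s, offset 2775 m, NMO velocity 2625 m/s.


x/Vnmo = 2775/2625 = 1.057143
(x/Vnmo)^2 = 1.117551
t0^2 = 6.890625
sqrt(6.890625 + 1.117551) = 2.829872
dt = 2.829872 - 2.625 = 0.204872

0.204872


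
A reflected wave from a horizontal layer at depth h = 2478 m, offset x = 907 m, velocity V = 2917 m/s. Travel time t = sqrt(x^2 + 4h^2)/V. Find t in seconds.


x^2 + 4h^2 = 907^2 + 4*2478^2 = 822649 + 24561936 = 25384585
sqrt(25384585) = 5038.3117
t = 5038.3117 / 2917 = 1.7272 s

1.7272


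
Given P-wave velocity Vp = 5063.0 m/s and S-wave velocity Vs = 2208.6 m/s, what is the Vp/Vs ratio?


Vp/Vs = 5063.0 / 2208.6
= 2.2924

2.2924


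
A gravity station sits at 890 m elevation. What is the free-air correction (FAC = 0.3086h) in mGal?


FAC = 0.3086 * h
= 0.3086 * 890
= 274.654 mGal

274.654


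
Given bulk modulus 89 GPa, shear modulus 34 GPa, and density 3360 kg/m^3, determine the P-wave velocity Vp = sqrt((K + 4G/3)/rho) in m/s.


First compute the effective modulus:
K + 4G/3 = 89e9 + 4*34e9/3 = 134333333333.33 Pa
Then divide by density:
134333333333.33 / 3360 = 39980158.7302 Pa/(kg/m^3)
Take the square root:
Vp = sqrt(39980158.7302) = 6322.99 m/s

6322.99


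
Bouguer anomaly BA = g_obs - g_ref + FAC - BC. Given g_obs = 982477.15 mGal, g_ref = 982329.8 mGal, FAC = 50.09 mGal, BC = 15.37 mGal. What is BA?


BA = g_obs - g_ref + FAC - BC
= 982477.15 - 982329.8 + 50.09 - 15.37
= 182.07 mGal

182.07


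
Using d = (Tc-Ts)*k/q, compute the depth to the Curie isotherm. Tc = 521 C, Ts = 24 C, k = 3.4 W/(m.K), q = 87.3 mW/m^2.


T_Curie - T_surf = 521 - 24 = 497 C
Convert q to W/m^2: 87.3 mW/m^2 = 0.0873 W/m^2
d = 497 * 3.4 / 0.0873 = 19356.24 m

19356.24


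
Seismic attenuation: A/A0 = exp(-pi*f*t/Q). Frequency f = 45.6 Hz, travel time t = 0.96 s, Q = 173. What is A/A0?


pi*f*t/Q = pi*45.6*0.96/173 = 0.79495
A/A0 = exp(-0.79495) = 0.451604

0.451604


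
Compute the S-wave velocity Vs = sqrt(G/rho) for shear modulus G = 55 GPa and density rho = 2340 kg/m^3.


Convert G to Pa: G = 55e9 Pa
Compute G/rho = 55e9 / 2340 = 23504273.5043
Vs = sqrt(23504273.5043) = 4848.12 m/s

4848.12


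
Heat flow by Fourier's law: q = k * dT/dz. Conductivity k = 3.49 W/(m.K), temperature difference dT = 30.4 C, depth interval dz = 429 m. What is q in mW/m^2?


q = k * dT / dz * 1000
= 3.49 * 30.4 / 429 * 1000
= 0.24731 * 1000
= 247.31 mW/m^2

247.31


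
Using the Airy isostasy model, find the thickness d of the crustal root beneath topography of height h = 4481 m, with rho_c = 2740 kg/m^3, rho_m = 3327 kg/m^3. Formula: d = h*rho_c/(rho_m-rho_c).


rho_m - rho_c = 3327 - 2740 = 587
d = 4481 * 2740 / 587
= 12277940 / 587
= 20916.42 m

20916.42


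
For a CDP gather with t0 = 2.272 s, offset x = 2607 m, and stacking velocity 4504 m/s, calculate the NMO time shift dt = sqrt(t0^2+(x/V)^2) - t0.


x/Vnmo = 2607/4504 = 0.578819
(x/Vnmo)^2 = 0.335031
t0^2 = 5.161984
sqrt(5.161984 + 0.335031) = 2.344571
dt = 2.344571 - 2.272 = 0.072571

0.072571


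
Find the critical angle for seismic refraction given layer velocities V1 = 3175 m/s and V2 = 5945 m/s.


V1/V2 = 3175/5945 = 0.534062
theta_c = arcsin(0.534062) = 32.2803 degrees

32.2803


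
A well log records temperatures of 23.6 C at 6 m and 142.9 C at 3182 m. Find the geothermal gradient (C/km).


dT = 142.9 - 23.6 = 119.3 C
dz = 3182 - 6 = 3176 m
gradient = dT/dz * 1000 = 119.3/3176 * 1000 = 37.563 C/km

37.563


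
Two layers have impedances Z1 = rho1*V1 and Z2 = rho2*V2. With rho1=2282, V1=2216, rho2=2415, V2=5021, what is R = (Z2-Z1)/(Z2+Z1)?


Z1 = 2282 * 2216 = 5056912
Z2 = 2415 * 5021 = 12125715
R = (12125715 - 5056912) / (12125715 + 5056912) = 7068803 / 17182627 = 0.4114

0.4114


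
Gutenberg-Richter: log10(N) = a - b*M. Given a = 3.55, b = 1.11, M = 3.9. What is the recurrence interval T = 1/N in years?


log10(N) = 3.55 - 1.11*3.9 = -0.779
N = 10^-0.779 = 0.166341
T = 1/N = 1/0.166341 = 6.0117 years

6.0117


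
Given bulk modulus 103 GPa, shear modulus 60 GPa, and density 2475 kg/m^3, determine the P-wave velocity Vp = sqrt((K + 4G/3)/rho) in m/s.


First compute the effective modulus:
K + 4G/3 = 103e9 + 4*60e9/3 = 183000000000.0 Pa
Then divide by density:
183000000000.0 / 2475 = 73939393.9394 Pa/(kg/m^3)
Take the square root:
Vp = sqrt(73939393.9394) = 8598.8 m/s

8598.8


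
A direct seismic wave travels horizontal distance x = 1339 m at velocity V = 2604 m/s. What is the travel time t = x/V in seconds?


t = x / V
= 1339 / 2604
= 0.5142 s

0.5142


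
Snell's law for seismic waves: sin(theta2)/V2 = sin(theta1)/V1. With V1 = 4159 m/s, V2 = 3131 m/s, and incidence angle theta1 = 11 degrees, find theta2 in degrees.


sin(theta1) = sin(11 deg) = 0.190809
sin(theta2) = V2/V1 * sin(theta1) = 3131/4159 * 0.190809 = 0.143646
theta2 = arcsin(0.143646) = 8.2589 degrees

8.2589


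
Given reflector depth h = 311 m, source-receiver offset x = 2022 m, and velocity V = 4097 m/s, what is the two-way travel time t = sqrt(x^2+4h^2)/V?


x^2 + 4h^2 = 2022^2 + 4*311^2 = 4088484 + 386884 = 4475368
sqrt(4475368) = 2115.5066
t = 2115.5066 / 4097 = 0.5164 s

0.5164


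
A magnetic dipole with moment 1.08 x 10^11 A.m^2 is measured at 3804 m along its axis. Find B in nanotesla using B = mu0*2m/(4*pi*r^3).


m = 1.08 x 10^11 = 108000000000 A.m^2
2m = 216000000000 A.m^2
r^3 = 3804^3 = 55045462464
B = (4pi*10^-7) * 216000000000 / (4*pi * 55045462464) * 1e9
= 271433.60527 / 691721681961.42 * 1e9
= 392.4029 nT

392.4029


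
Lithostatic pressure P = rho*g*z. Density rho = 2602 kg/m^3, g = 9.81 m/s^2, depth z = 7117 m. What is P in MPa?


P = rho * g * z / 1e6
= 2602 * 9.81 * 7117 / 1e6
= 181665837.54 / 1e6
= 181.6658 MPa

181.6658


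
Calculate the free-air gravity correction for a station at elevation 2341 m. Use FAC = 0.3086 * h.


FAC = 0.3086 * h
= 0.3086 * 2341
= 722.4326 mGal

722.4326


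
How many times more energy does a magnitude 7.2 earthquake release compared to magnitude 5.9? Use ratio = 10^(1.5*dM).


M2 - M1 = 7.2 - 5.9 = 1.3
1.5 * 1.3 = 1.95
ratio = 10^1.95 = 89.13

89.13


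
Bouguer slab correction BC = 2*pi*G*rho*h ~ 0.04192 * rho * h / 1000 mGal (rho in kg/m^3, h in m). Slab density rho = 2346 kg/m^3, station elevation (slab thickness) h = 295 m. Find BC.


BC = 0.04192 * rho * h / 1000
= 0.04192 * 2346 * 295 / 1000
= 29.0116 mGal

29.0116


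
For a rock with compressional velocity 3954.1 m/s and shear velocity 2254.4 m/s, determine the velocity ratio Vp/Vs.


Vp/Vs = 3954.1 / 2254.4
= 1.7539

1.7539


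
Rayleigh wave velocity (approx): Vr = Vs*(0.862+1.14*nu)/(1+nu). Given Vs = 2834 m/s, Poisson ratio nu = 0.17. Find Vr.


Numerator factor = 0.862 + 1.14*0.17 = 1.0558
Denominator = 1 + 0.17 = 1.17
Vr = 2834 * 1.0558 / 1.17 = 2557.38 m/s

2557.38


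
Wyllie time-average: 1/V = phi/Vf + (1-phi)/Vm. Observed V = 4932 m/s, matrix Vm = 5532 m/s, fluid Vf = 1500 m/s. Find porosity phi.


1/V - 1/Vm = 1/4932 - 1/5532 = 2.199e-05
1/Vf - 1/Vm = 1/1500 - 1/5532 = 0.0004859
phi = 2.199e-05 / 0.0004859 = 0.0453

0.0453


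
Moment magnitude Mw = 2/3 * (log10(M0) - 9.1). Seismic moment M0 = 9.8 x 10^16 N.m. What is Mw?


log10(M0) = log10(9.8 x 10^16) = 16.9912
Mw = 2/3 * (16.9912 - 9.1)
= 2/3 * 7.8912
= 5.26

5.26


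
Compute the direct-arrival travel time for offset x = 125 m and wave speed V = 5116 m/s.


t = x / V
= 125 / 5116
= 0.0244 s

0.0244


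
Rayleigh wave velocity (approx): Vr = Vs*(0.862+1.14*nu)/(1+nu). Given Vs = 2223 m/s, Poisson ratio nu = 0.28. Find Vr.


Numerator factor = 0.862 + 1.14*0.28 = 1.1812
Denominator = 1 + 0.28 = 1.28
Vr = 2223 * 1.1812 / 1.28 = 2051.41 m/s

2051.41


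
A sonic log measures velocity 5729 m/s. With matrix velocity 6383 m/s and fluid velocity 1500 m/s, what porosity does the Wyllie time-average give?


1/V - 1/Vm = 1/5729 - 1/6383 = 1.788e-05
1/Vf - 1/Vm = 1/1500 - 1/6383 = 0.00051
phi = 1.788e-05 / 0.00051 = 0.0351

0.0351


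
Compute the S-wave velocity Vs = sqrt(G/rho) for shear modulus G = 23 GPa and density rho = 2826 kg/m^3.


Convert G to Pa: G = 23e9 Pa
Compute G/rho = 23e9 / 2826 = 8138711.9604
Vs = sqrt(8138711.9604) = 2852.84 m/s

2852.84


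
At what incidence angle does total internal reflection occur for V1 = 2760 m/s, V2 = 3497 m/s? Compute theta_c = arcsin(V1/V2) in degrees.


V1/V2 = 2760/3497 = 0.789248
theta_c = arcsin(0.789248) = 52.1153 degrees

52.1153


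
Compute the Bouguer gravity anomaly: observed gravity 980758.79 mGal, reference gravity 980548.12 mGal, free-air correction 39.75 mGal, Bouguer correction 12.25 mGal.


BA = g_obs - g_ref + FAC - BC
= 980758.79 - 980548.12 + 39.75 - 12.25
= 238.17 mGal

238.17


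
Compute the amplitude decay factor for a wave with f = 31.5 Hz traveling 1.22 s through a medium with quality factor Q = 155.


pi*f*t/Q = pi*31.5*1.22/155 = 0.778912
A/A0 = exp(-0.778912) = 0.458905

0.458905


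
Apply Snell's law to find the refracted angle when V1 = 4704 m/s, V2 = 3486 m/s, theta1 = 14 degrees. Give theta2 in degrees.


sin(theta1) = sin(14 deg) = 0.241922
sin(theta2) = V2/V1 * sin(theta1) = 3486/4704 * 0.241922 = 0.179281
theta2 = arcsin(0.179281) = 10.3279 degrees

10.3279


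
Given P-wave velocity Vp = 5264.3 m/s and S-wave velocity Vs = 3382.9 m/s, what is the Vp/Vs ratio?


Vp/Vs = 5264.3 / 3382.9
= 1.5562

1.5562


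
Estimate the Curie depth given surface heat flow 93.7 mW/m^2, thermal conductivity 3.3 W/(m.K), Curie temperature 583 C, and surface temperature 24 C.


T_Curie - T_surf = 583 - 24 = 559 C
Convert q to W/m^2: 93.7 mW/m^2 = 0.0937 W/m^2
d = 559 * 3.3 / 0.0937 = 19687.3 m

19687.3


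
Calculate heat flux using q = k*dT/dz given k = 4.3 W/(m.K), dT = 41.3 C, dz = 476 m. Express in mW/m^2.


q = k * dT / dz * 1000
= 4.3 * 41.3 / 476 * 1000
= 0.373088 * 1000
= 373.0882 mW/m^2

373.0882


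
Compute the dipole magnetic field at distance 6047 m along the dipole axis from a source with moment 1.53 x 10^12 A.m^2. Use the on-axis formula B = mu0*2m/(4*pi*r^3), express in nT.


m = 1.53 x 10^12 = 1530000000000 A.m^2
2m = 3060000000000 A.m^2
r^3 = 6047^3 = 221115865823
B = (4pi*10^-7) * 3060000000000 / (4*pi * 221115865823) * 1e9
= 3845309.407994 / 2778623918646.73 * 1e9
= 1383.8898 nT

1383.8898


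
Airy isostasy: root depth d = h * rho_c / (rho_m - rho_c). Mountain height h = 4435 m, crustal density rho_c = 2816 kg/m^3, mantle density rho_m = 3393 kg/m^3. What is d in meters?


rho_m - rho_c = 3393 - 2816 = 577
d = 4435 * 2816 / 577
= 12488960 / 577
= 21644.64 m

21644.64


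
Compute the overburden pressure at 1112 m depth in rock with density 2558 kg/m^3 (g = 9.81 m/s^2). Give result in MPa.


P = rho * g * z / 1e6
= 2558 * 9.81 * 1112 / 1e6
= 27904505.76 / 1e6
= 27.9045 MPa

27.9045


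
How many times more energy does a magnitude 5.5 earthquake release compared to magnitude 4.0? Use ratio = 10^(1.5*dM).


M2 - M1 = 5.5 - 4.0 = 1.5
1.5 * 1.5 = 2.25
ratio = 10^2.25 = 177.83

177.83


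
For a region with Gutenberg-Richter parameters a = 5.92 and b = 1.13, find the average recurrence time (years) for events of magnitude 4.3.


log10(N) = 5.92 - 1.13*4.3 = 1.061
N = 10^1.061 = 11.508004
T = 1/N = 1/11.508004 = 0.0869 years

0.0869


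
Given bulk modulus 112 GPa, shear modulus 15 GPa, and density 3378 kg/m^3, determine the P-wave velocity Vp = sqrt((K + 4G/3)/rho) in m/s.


First compute the effective modulus:
K + 4G/3 = 112e9 + 4*15e9/3 = 132000000000.0 Pa
Then divide by density:
132000000000.0 / 3378 = 39076376.5542 Pa/(kg/m^3)
Take the square root:
Vp = sqrt(39076376.5542) = 6251.11 m/s

6251.11


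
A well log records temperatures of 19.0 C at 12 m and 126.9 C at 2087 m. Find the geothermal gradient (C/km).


dT = 126.9 - 19.0 = 107.9 C
dz = 2087 - 12 = 2075 m
gradient = dT/dz * 1000 = 107.9/2075 * 1000 = 52.0 C/km

52.0


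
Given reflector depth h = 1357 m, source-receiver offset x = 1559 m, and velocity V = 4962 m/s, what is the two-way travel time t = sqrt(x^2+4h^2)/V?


x^2 + 4h^2 = 1559^2 + 4*1357^2 = 2430481 + 7365796 = 9796277
sqrt(9796277) = 3129.9005
t = 3129.9005 / 4962 = 0.6308 s

0.6308


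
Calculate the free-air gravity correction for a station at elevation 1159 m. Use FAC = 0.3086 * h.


FAC = 0.3086 * h
= 0.3086 * 1159
= 357.6674 mGal

357.6674


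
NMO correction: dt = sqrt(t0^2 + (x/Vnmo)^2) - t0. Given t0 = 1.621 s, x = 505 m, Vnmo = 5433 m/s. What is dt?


x/Vnmo = 505/5433 = 0.09295
(x/Vnmo)^2 = 0.00864
t0^2 = 2.627641
sqrt(2.627641 + 0.00864) = 1.623663
dt = 1.623663 - 1.621 = 0.002663

0.002663


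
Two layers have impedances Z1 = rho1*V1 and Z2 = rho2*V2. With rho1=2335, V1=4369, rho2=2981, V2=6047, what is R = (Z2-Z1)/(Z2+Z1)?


Z1 = 2335 * 4369 = 10201615
Z2 = 2981 * 6047 = 18026107
R = (18026107 - 10201615) / (18026107 + 10201615) = 7824492 / 28227722 = 0.2772

0.2772


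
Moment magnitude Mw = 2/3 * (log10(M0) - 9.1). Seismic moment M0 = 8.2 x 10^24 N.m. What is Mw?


log10(M0) = log10(8.2 x 10^24) = 24.9138
Mw = 2/3 * (24.9138 - 9.1)
= 2/3 * 15.8138
= 10.54

10.54


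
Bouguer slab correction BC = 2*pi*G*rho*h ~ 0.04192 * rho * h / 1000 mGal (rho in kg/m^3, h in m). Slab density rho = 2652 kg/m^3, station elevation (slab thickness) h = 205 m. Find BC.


BC = 0.04192 * rho * h / 1000
= 0.04192 * 2652 * 205 / 1000
= 22.7902 mGal

22.7902


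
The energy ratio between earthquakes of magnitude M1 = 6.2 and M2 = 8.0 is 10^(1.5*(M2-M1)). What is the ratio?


M2 - M1 = 8.0 - 6.2 = 1.8
1.5 * 1.8 = 2.7
ratio = 10^2.7 = 501.19

501.19


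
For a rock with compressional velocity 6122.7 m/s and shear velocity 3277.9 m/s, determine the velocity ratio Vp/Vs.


Vp/Vs = 6122.7 / 3277.9
= 1.8679

1.8679


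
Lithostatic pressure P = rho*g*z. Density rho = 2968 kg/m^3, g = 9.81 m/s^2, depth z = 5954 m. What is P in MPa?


P = rho * g * z / 1e6
= 2968 * 9.81 * 5954 / 1e6
= 173357140.32 / 1e6
= 173.3571 MPa

173.3571


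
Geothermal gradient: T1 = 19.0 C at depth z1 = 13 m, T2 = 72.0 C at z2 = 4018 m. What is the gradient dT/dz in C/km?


dT = 72.0 - 19.0 = 53.0 C
dz = 4018 - 13 = 4005 m
gradient = dT/dz * 1000 = 53.0/4005 * 1000 = 13.2335 C/km

13.2335


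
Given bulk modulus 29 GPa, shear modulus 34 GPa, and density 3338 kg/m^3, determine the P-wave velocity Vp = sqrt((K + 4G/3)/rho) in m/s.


First compute the effective modulus:
K + 4G/3 = 29e9 + 4*34e9/3 = 74333333333.33 Pa
Then divide by density:
74333333333.33 / 3338 = 22268823.6469 Pa/(kg/m^3)
Take the square root:
Vp = sqrt(22268823.6469) = 4718.99 m/s

4718.99


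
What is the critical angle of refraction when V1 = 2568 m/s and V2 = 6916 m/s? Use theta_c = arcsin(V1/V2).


V1/V2 = 2568/6916 = 0.371313
theta_c = arcsin(0.371313) = 21.7966 degrees

21.7966


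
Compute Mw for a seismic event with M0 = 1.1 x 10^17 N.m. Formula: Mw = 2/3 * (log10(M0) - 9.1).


log10(M0) = log10(1.1 x 10^17) = 17.0414
Mw = 2/3 * (17.0414 - 9.1)
= 2/3 * 7.9414
= 5.29

5.29


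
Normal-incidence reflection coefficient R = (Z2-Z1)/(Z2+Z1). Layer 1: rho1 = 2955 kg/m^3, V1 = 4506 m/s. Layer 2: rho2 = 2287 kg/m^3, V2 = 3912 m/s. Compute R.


Z1 = 2955 * 4506 = 13315230
Z2 = 2287 * 3912 = 8946744
R = (8946744 - 13315230) / (8946744 + 13315230) = -4368486 / 22261974 = -0.1962

-0.1962


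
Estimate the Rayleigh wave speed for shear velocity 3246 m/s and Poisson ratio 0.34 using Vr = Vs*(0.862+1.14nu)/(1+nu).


Numerator factor = 0.862 + 1.14*0.34 = 1.2496
Denominator = 1 + 0.34 = 1.34
Vr = 3246 * 1.2496 / 1.34 = 3027.02 m/s

3027.02


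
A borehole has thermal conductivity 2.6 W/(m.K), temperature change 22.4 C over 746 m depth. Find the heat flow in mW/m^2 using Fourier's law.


q = k * dT / dz * 1000
= 2.6 * 22.4 / 746 * 1000
= 0.07807 * 1000
= 78.0697 mW/m^2

78.0697


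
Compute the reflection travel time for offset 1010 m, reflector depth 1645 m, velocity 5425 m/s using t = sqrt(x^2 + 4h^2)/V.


x^2 + 4h^2 = 1010^2 + 4*1645^2 = 1020100 + 10824100 = 11844200
sqrt(11844200) = 3441.5404
t = 3441.5404 / 5425 = 0.6344 s

0.6344


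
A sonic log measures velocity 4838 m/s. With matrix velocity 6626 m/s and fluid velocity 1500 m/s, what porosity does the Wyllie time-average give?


1/V - 1/Vm = 1/4838 - 1/6626 = 5.578e-05
1/Vf - 1/Vm = 1/1500 - 1/6626 = 0.00051575
phi = 5.578e-05 / 0.00051575 = 0.1081

0.1081


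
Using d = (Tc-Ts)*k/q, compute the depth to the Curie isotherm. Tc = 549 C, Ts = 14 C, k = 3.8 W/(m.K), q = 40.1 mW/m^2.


T_Curie - T_surf = 549 - 14 = 535 C
Convert q to W/m^2: 40.1 mW/m^2 = 0.0401 W/m^2
d = 535 * 3.8 / 0.0401 = 50698.25 m

50698.25


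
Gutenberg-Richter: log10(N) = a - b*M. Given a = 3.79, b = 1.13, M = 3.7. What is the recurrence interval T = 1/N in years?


log10(N) = 3.79 - 1.13*3.7 = -0.391
N = 10^-0.391 = 0.406443
T = 1/N = 1/0.406443 = 2.4604 years

2.4604


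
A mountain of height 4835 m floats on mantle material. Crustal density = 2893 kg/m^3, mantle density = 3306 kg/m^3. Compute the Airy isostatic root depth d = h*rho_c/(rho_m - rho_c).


rho_m - rho_c = 3306 - 2893 = 413
d = 4835 * 2893 / 413
= 13987655 / 413
= 33868.41 m

33868.41


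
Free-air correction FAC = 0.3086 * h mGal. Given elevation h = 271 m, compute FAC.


FAC = 0.3086 * h
= 0.3086 * 271
= 83.6306 mGal

83.6306


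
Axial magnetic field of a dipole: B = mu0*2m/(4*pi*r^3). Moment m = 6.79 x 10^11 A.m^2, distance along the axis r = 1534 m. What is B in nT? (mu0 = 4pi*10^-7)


m = 6.79 x 10^11 = 679000000000 A.m^2
2m = 1358000000000 A.m^2
r^3 = 1534^3 = 3609741304
B = (4pi*10^-7) * 1358000000000 / (4*pi * 3609741304) * 1e9
= 1706513.12943 / 45361347048.02 * 1e9
= 37620.4244 nT

37620.4244


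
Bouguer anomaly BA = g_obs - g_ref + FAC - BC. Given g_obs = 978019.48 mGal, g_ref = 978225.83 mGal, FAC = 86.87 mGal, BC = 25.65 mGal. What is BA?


BA = g_obs - g_ref + FAC - BC
= 978019.48 - 978225.83 + 86.87 - 25.65
= -145.13 mGal

-145.13


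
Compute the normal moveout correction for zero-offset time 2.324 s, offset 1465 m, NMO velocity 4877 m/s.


x/Vnmo = 1465/4877 = 0.30039
(x/Vnmo)^2 = 0.090234
t0^2 = 5.400976
sqrt(5.400976 + 0.090234) = 2.343333
dt = 2.343333 - 2.324 = 0.019333

0.019333


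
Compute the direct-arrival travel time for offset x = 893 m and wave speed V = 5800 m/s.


t = x / V
= 893 / 5800
= 0.154 s

0.154


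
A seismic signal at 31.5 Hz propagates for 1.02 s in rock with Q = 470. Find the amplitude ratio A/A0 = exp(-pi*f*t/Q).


pi*f*t/Q = pi*31.5*1.02/470 = 0.214765
A/A0 = exp(-0.214765) = 0.806731

0.806731


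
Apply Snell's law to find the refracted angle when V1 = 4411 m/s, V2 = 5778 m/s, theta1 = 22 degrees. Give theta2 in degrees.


sin(theta1) = sin(22 deg) = 0.374607
sin(theta2) = V2/V1 * sin(theta1) = 5778/4411 * 0.374607 = 0.4907
theta2 = arcsin(0.4907) = 29.3866 degrees

29.3866


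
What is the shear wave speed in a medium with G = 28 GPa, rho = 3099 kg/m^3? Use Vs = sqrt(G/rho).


Convert G to Pa: G = 28e9 Pa
Compute G/rho = 28e9 / 3099 = 9035172.6363
Vs = sqrt(9035172.6363) = 3005.86 m/s

3005.86


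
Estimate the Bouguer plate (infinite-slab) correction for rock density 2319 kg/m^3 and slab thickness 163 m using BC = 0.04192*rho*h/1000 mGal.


BC = 0.04192 * rho * h / 1000
= 0.04192 * 2319 * 163 / 1000
= 15.8456 mGal

15.8456


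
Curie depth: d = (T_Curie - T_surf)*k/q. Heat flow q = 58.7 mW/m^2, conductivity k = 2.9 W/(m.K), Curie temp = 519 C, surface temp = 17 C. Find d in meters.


T_Curie - T_surf = 519 - 17 = 502 C
Convert q to W/m^2: 58.7 mW/m^2 = 0.0587 W/m^2
d = 502 * 2.9 / 0.0587 = 24800.68 m

24800.68


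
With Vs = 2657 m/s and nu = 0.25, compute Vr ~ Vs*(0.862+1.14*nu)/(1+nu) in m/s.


Numerator factor = 0.862 + 1.14*0.25 = 1.147
Denominator = 1 + 0.25 = 1.25
Vr = 2657 * 1.147 / 1.25 = 2438.06 m/s

2438.06


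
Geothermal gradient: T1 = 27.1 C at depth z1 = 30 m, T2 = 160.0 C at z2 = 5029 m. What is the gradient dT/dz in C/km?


dT = 160.0 - 27.1 = 132.9 C
dz = 5029 - 30 = 4999 m
gradient = dT/dz * 1000 = 132.9/4999 * 1000 = 26.5853 C/km

26.5853


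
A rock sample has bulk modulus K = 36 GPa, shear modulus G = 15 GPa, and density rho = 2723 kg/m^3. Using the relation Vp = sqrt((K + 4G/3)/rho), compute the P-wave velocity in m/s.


First compute the effective modulus:
K + 4G/3 = 36e9 + 4*15e9/3 = 56000000000.0 Pa
Then divide by density:
56000000000.0 / 2723 = 20565552.6992 Pa/(kg/m^3)
Take the square root:
Vp = sqrt(20565552.6992) = 4534.93 m/s

4534.93


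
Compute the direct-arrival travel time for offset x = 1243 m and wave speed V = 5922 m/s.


t = x / V
= 1243 / 5922
= 0.2099 s

0.2099


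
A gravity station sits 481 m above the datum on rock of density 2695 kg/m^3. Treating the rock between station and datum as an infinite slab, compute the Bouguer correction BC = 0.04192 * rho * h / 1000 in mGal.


BC = 0.04192 * rho * h / 1000
= 0.04192 * 2695 * 481 / 1000
= 54.3407 mGal

54.3407


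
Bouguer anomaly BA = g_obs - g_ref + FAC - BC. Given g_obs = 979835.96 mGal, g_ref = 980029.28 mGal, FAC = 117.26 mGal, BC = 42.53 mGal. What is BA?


BA = g_obs - g_ref + FAC - BC
= 979835.96 - 980029.28 + 117.26 - 42.53
= -118.59 mGal

-118.59


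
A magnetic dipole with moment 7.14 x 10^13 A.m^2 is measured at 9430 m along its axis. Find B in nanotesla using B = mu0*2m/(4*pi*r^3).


m = 7.14 x 10^13 = 71400000000000 A.m^2
2m = 142800000000000 A.m^2
r^3 = 9430^3 = 838561807000
B = (4pi*10^-7) * 142800000000000 / (4*pi * 838561807000) * 1e9
= 179447772.373049 / 10537678449808.73 * 1e9
= 17029.1562 nT

17029.1562


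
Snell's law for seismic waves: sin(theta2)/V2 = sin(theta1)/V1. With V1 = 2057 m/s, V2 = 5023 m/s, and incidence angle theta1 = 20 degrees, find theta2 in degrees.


sin(theta1) = sin(20 deg) = 0.34202
sin(theta2) = V2/V1 * sin(theta1) = 5023/2057 * 0.34202 = 0.835181
theta2 = arcsin(0.835181) = 56.6347 degrees

56.6347


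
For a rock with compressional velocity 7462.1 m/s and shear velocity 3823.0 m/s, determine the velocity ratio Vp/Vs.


Vp/Vs = 7462.1 / 3823.0
= 1.9519

1.9519


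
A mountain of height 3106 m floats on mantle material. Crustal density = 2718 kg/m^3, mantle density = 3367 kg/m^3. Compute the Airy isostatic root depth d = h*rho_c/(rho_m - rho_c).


rho_m - rho_c = 3367 - 2718 = 649
d = 3106 * 2718 / 649
= 8442108 / 649
= 13007.87 m

13007.87


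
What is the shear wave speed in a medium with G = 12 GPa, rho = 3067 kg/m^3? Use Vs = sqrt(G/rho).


Convert G to Pa: G = 12e9 Pa
Compute G/rho = 12e9 / 3067 = 3912618.1937
Vs = sqrt(3912618.1937) = 1978.03 m/s

1978.03


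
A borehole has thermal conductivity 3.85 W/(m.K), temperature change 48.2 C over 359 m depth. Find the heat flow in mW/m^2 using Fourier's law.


q = k * dT / dz * 1000
= 3.85 * 48.2 / 359 * 1000
= 0.516908 * 1000
= 516.9081 mW/m^2

516.9081


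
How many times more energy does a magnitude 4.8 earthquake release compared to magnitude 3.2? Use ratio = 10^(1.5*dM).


M2 - M1 = 4.8 - 3.2 = 1.6
1.5 * 1.6 = 2.4
ratio = 10^2.4 = 251.19

251.19


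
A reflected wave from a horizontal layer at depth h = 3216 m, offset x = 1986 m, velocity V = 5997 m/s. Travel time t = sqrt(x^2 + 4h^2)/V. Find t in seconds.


x^2 + 4h^2 = 1986^2 + 4*3216^2 = 3944196 + 41370624 = 45314820
sqrt(45314820) = 6731.6283
t = 6731.6283 / 5997 = 1.1225 s

1.1225


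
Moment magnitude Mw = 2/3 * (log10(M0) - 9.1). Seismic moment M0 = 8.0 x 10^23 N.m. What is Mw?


log10(M0) = log10(8.0 x 10^23) = 23.9031
Mw = 2/3 * (23.9031 - 9.1)
= 2/3 * 14.8031
= 9.87

9.87


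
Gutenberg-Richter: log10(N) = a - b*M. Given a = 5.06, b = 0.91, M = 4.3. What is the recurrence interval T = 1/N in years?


log10(N) = 5.06 - 0.91*4.3 = 1.147
N = 10^1.147 = 14.028137
T = 1/N = 1/14.028137 = 0.0713 years

0.0713


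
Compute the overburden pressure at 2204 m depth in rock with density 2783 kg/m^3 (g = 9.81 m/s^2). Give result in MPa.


P = rho * g * z / 1e6
= 2783 * 9.81 * 2204 / 1e6
= 60171910.92 / 1e6
= 60.1719 MPa

60.1719


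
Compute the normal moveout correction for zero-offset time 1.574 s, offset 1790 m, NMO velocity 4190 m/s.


x/Vnmo = 1790/4190 = 0.427208
(x/Vnmo)^2 = 0.182506
t0^2 = 2.477476
sqrt(2.477476 + 0.182506) = 1.630945
dt = 1.630945 - 1.574 = 0.056945

0.056945


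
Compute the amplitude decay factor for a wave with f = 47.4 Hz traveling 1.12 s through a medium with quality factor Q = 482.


pi*f*t/Q = pi*47.4*1.12/482 = 0.346018
A/A0 = exp(-0.346018) = 0.707499

0.707499


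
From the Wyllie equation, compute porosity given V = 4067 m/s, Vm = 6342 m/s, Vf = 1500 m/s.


1/V - 1/Vm = 1/4067 - 1/6342 = 8.82e-05
1/Vf - 1/Vm = 1/1500 - 1/6342 = 0.00050899
phi = 8.82e-05 / 0.00050899 = 0.1733

0.1733


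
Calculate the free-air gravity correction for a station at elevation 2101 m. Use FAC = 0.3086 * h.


FAC = 0.3086 * h
= 0.3086 * 2101
= 648.3686 mGal

648.3686


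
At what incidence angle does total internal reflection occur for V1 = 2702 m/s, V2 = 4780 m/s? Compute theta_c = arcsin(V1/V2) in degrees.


V1/V2 = 2702/4780 = 0.565272
theta_c = arcsin(0.565272) = 34.4212 degrees

34.4212


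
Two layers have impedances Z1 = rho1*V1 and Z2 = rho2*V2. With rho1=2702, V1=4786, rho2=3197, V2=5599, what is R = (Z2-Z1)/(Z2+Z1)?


Z1 = 2702 * 4786 = 12931772
Z2 = 3197 * 5599 = 17900003
R = (17900003 - 12931772) / (17900003 + 12931772) = 4968231 / 30831775 = 0.1611

0.1611


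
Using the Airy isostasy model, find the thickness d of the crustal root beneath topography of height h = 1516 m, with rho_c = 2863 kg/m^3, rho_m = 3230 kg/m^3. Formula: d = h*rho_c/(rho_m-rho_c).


rho_m - rho_c = 3230 - 2863 = 367
d = 1516 * 2863 / 367
= 4340308 / 367
= 11826.45 m

11826.45


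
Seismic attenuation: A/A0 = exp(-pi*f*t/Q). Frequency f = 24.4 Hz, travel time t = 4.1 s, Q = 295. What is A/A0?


pi*f*t/Q = pi*24.4*4.1/295 = 1.065373
A/A0 = exp(-1.065373) = 0.344599

0.344599


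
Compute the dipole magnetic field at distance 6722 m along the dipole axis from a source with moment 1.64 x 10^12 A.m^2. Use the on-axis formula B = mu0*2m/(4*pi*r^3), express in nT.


m = 1.64 x 10^12 = 1640000000000 A.m^2
2m = 3280000000000 A.m^2
r^3 = 6722^3 = 303735479048
B = (4pi*10^-7) * 3280000000000 / (4*pi * 303735479048) * 1e9
= 4121769.56151 / 3816852598447.09 * 1e9
= 1079.887 nT

1079.887


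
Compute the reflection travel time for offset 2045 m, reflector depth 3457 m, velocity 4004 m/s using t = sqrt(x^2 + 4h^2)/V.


x^2 + 4h^2 = 2045^2 + 4*3457^2 = 4182025 + 47803396 = 51985421
sqrt(51985421) = 7210.0916
t = 7210.0916 / 4004 = 1.8007 s

1.8007


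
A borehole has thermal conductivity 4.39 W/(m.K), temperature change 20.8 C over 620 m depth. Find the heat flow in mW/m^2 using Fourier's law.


q = k * dT / dz * 1000
= 4.39 * 20.8 / 620 * 1000
= 0.147277 * 1000
= 147.2774 mW/m^2

147.2774


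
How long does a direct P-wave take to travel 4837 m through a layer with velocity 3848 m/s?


t = x / V
= 4837 / 3848
= 1.257 s

1.257


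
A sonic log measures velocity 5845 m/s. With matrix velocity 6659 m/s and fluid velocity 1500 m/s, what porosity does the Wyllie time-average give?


1/V - 1/Vm = 1/5845 - 1/6659 = 2.091e-05
1/Vf - 1/Vm = 1/1500 - 1/6659 = 0.00051649
phi = 2.091e-05 / 0.00051649 = 0.0405

0.0405


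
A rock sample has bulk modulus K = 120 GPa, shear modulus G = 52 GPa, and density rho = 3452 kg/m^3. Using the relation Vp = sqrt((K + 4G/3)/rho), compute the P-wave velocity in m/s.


First compute the effective modulus:
K + 4G/3 = 120e9 + 4*52e9/3 = 189333333333.33 Pa
Then divide by density:
189333333333.33 / 3452 = 54847431.4407 Pa/(kg/m^3)
Take the square root:
Vp = sqrt(54847431.4407) = 7405.91 m/s

7405.91


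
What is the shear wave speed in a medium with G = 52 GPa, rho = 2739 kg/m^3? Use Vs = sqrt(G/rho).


Convert G to Pa: G = 52e9 Pa
Compute G/rho = 52e9 / 2739 = 18985031.0332
Vs = sqrt(18985031.0332) = 4357.18 m/s

4357.18


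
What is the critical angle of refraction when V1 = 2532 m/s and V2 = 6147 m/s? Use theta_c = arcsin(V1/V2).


V1/V2 = 2532/6147 = 0.411908
theta_c = arcsin(0.411908) = 24.3248 degrees

24.3248


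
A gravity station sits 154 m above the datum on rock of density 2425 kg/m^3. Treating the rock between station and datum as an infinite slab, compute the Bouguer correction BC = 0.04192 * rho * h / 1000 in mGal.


BC = 0.04192 * rho * h / 1000
= 0.04192 * 2425 * 154 / 1000
= 15.655 mGal

15.655


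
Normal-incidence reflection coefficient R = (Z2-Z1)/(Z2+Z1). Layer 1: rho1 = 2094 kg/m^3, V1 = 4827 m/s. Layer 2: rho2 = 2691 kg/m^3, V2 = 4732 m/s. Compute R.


Z1 = 2094 * 4827 = 10107738
Z2 = 2691 * 4732 = 12733812
R = (12733812 - 10107738) / (12733812 + 10107738) = 2626074 / 22841550 = 0.115

0.115


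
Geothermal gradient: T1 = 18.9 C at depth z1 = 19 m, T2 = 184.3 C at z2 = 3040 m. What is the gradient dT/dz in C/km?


dT = 184.3 - 18.9 = 165.4 C
dz = 3040 - 19 = 3021 m
gradient = dT/dz * 1000 = 165.4/3021 * 1000 = 54.7501 C/km

54.7501


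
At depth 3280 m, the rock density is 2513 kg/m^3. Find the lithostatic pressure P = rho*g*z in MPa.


P = rho * g * z / 1e6
= 2513 * 9.81 * 3280 / 1e6
= 80860298.4 / 1e6
= 80.8603 MPa

80.8603


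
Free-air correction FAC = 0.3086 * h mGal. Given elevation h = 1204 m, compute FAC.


FAC = 0.3086 * h
= 0.3086 * 1204
= 371.5544 mGal

371.5544


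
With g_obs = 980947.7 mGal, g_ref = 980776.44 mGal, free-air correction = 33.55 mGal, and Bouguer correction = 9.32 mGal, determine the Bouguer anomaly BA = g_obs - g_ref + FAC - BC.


BA = g_obs - g_ref + FAC - BC
= 980947.7 - 980776.44 + 33.55 - 9.32
= 195.49 mGal

195.49


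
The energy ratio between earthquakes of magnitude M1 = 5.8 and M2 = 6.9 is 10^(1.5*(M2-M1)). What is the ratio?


M2 - M1 = 6.9 - 5.8 = 1.1
1.5 * 1.1 = 1.65
ratio = 10^1.65 = 44.67

44.67


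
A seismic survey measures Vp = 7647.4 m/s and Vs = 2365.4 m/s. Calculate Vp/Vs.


Vp/Vs = 7647.4 / 2365.4
= 3.233

3.233


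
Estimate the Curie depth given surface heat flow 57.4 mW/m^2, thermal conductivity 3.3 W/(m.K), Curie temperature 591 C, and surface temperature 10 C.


T_Curie - T_surf = 591 - 10 = 581 C
Convert q to W/m^2: 57.4 mW/m^2 = 0.0574 W/m^2
d = 581 * 3.3 / 0.0574 = 33402.44 m

33402.44


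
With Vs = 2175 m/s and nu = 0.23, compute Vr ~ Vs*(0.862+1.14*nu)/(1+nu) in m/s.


Numerator factor = 0.862 + 1.14*0.23 = 1.1242
Denominator = 1 + 0.23 = 1.23
Vr = 2175 * 1.1242 / 1.23 = 1987.91 m/s

1987.91


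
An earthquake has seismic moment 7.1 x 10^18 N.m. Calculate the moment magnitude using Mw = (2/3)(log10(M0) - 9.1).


log10(M0) = log10(7.1 x 10^18) = 18.8513
Mw = 2/3 * (18.8513 - 9.1)
= 2/3 * 9.7513
= 6.5

6.5


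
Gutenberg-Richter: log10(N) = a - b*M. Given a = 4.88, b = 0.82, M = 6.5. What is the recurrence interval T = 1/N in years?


log10(N) = 4.88 - 0.82*6.5 = -0.45
N = 10^-0.45 = 0.354813
T = 1/N = 1/0.354813 = 2.8184 years

2.8184


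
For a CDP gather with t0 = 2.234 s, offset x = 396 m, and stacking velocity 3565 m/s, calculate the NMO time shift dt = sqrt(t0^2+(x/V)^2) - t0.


x/Vnmo = 396/3565 = 0.11108
(x/Vnmo)^2 = 0.012339
t0^2 = 4.990756
sqrt(4.990756 + 0.012339) = 2.23676
dt = 2.23676 - 2.234 = 0.00276

0.00276


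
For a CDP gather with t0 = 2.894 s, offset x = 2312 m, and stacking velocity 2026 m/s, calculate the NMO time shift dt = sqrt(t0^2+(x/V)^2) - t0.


x/Vnmo = 2312/2026 = 1.141165
(x/Vnmo)^2 = 1.302257
t0^2 = 8.375236
sqrt(8.375236 + 1.302257) = 3.110867
dt = 3.110867 - 2.894 = 0.216867

0.216867


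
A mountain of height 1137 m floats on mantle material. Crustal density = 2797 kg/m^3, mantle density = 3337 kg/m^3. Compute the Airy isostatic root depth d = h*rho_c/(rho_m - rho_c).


rho_m - rho_c = 3337 - 2797 = 540
d = 1137 * 2797 / 540
= 3180189 / 540
= 5889.24 m

5889.24


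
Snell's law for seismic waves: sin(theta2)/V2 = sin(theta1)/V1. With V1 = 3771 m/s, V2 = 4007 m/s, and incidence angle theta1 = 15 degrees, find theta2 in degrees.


sin(theta1) = sin(15 deg) = 0.258819
sin(theta2) = V2/V1 * sin(theta1) = 4007/3771 * 0.258819 = 0.275017
theta2 = arcsin(0.275017) = 15.963 degrees

15.963


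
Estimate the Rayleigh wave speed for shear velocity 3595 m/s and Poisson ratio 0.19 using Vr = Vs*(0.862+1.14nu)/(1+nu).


Numerator factor = 0.862 + 1.14*0.19 = 1.0786
Denominator = 1 + 0.19 = 1.19
Vr = 3595 * 1.0786 / 1.19 = 3258.46 m/s

3258.46


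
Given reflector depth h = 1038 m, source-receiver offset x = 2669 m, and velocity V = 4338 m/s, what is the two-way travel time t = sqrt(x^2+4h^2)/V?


x^2 + 4h^2 = 2669^2 + 4*1038^2 = 7123561 + 4309776 = 11433337
sqrt(11433337) = 3381.3218
t = 3381.3218 / 4338 = 0.7795 s

0.7795


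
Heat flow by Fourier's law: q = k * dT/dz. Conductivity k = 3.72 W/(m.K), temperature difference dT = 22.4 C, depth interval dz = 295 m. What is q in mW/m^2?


q = k * dT / dz * 1000
= 3.72 * 22.4 / 295 * 1000
= 0.282468 * 1000
= 282.4678 mW/m^2

282.4678


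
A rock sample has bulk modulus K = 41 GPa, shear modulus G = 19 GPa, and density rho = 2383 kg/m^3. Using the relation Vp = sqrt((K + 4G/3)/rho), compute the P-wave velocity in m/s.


First compute the effective modulus:
K + 4G/3 = 41e9 + 4*19e9/3 = 66333333333.33 Pa
Then divide by density:
66333333333.33 / 2383 = 27836060.9876 Pa/(kg/m^3)
Take the square root:
Vp = sqrt(27836060.9876) = 5275.99 m/s

5275.99


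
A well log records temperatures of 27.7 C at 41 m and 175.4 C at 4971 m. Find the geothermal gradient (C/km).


dT = 175.4 - 27.7 = 147.7 C
dz = 4971 - 41 = 4930 m
gradient = dT/dz * 1000 = 147.7/4930 * 1000 = 29.9594 C/km

29.9594


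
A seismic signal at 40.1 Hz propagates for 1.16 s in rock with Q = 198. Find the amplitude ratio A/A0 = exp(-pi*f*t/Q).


pi*f*t/Q = pi*40.1*1.16/198 = 0.738052
A/A0 = exp(-0.738052) = 0.478044

0.478044


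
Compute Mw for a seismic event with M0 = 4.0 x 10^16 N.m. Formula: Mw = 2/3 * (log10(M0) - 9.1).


log10(M0) = log10(4.0 x 10^16) = 16.6021
Mw = 2/3 * (16.6021 - 9.1)
= 2/3 * 7.5021
= 5.0

5.0


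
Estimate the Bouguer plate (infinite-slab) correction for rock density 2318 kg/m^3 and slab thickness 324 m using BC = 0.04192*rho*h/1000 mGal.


BC = 0.04192 * rho * h / 1000
= 0.04192 * 2318 * 324 / 1000
= 31.4833 mGal

31.4833


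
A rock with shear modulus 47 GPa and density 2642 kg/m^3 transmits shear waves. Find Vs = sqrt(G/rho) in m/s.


Convert G to Pa: G = 47e9 Pa
Compute G/rho = 47e9 / 2642 = 17789553.3687
Vs = sqrt(17789553.3687) = 4217.77 m/s

4217.77


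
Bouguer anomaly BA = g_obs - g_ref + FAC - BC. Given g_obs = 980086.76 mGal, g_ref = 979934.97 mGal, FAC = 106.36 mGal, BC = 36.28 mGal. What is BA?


BA = g_obs - g_ref + FAC - BC
= 980086.76 - 979934.97 + 106.36 - 36.28
= 221.87 mGal

221.87


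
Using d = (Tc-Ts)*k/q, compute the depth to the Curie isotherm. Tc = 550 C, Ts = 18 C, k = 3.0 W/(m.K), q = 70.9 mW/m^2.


T_Curie - T_surf = 550 - 18 = 532 C
Convert q to W/m^2: 70.9 mW/m^2 = 0.0709 W/m^2
d = 532 * 3.0 / 0.0709 = 22510.58 m

22510.58


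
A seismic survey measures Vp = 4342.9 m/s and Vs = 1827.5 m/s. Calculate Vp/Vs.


Vp/Vs = 4342.9 / 1827.5
= 2.3764

2.3764


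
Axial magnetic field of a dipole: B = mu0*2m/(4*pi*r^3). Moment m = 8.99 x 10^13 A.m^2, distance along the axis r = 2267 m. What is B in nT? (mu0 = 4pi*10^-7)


m = 8.99 x 10^13 = 89900000000000 A.m^2
2m = 179800000000000 A.m^2
r^3 = 2267^3 = 11650768163
B = (4pi*10^-7) * 179800000000000 / (4*pi * 11650768163) * 1e9
= 225943343.646178 / 146407870678.23 * 1e9
= 1543245.8829 nT

1543245.8829
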